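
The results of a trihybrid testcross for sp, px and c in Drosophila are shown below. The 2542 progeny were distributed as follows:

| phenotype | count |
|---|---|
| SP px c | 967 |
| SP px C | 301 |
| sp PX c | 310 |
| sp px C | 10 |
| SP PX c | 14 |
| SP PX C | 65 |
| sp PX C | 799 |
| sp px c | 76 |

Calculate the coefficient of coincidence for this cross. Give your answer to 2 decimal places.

0.58

The two most frequent reciprocal classes, SP px c and sp PX C, are the parental types, so the F1 was SP px c / sp PX C.
The two rarest classes, SP PX c and sp px C, are the double crossovers. Comparing them with the parentals, only the px allele has switched, so px is the middle locus and the order is c – px – sp.
c–px: (611 + 24)/2542 = 0.2498; px–sp: (141 + 24)/2542 = 0.0649.
Expected DCO frequency = 0.2498 × 0.0649 ≈ 0.01621; observed = 24/2542 ≈ 0.00944.
Coefficient of coincidence = 0.00944/0.01621 ≈ 0.58.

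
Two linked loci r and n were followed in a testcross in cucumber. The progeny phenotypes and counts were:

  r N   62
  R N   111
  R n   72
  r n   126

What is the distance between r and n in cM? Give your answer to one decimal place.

The two most frequent classes, R N (111) and r n (126), are the parental types, so the F1 was R N / r n.
The recombinant classes are R n and r N: 72 + 62 = 134.
Recombination frequency = 134/371 = 0.3612 ≈ 36.1%, i.e. 36.1 cM.

36.1 cM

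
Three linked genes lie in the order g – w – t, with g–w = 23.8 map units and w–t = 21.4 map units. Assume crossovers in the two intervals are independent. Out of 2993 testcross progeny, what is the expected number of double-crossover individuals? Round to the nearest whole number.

Map distances give recombination frequencies of 0.238 and 0.214 for the two intervals.
With no interference, expected double-crossover frequency = 0.238 × 0.214 = 0.05093.
Expected number = 0.05093 × 2993 = 152.44 ≈ 152.

152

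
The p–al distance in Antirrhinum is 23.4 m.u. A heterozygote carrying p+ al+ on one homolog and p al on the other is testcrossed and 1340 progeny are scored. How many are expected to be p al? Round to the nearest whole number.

513

A map distance of 23.4 m.u. corresponds to a recombination frequency of 0.234.
The F1 is p+ al+ / p al, so p al is a parental gamete class with expected frequency (1 − r)/2 = 0.766/2 = 0.3830.
Expected number = 0.3830 × 1340 = 513.22 ≈ 513.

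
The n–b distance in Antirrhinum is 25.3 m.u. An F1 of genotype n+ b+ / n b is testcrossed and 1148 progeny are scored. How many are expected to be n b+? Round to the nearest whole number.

A map distance of 25.3 m.u. corresponds to a recombination frequency of 0.253.
The F1 is n+ b+ / n b, so n b+ is a recombinant gamete class with expected frequency r/2 = 0.253/2 = 0.1265.
Expected number = 0.1265 × 1148 = 145.22 ≈ 145.

145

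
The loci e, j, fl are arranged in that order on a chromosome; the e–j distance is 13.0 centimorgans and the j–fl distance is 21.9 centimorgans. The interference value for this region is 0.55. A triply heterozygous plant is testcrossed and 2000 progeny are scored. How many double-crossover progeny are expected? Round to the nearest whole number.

26

Map distances give recombination frequencies of 0.130 and 0.219 for the two intervals.
With interference 0.55 (so coincidence = 0.45), expected double-crossover frequency = 0.130 × 0.219 × 0.45 = 0.01281.
Expected number = 0.01281 × 2000 = 25.62 ≈ 26.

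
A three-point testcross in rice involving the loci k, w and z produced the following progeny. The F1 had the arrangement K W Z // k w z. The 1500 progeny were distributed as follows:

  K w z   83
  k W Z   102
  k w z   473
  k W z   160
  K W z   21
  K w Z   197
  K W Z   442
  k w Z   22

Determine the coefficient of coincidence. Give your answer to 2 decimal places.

0.71

The two rarest classes, K W z and k w Z, are the double crossovers. Comparing them with the parentals, only the z allele has switched, so z is the middle locus and the order is w – z – k.
w–z: (357 + 43)/1500 = 0.2667; z–k: (185 + 43)/1500 = 0.1520.
Expected DCO frequency = 0.2667 × 0.1520 ≈ 0.04054; observed = 43/1500 ≈ 0.02867.
Coefficient of coincidence = 0.02867/0.04054 ≈ 0.71.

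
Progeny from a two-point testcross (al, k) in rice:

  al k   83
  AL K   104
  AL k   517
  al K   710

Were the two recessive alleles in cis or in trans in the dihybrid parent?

trans

The two most frequent classes are AL k (517) and al K (710); these are the parental (non-recombinant) types.
So the F1 carried AL k on one chromosome and al K on the other — the recessive alleles are on opposite chromosomes (trans / repulsion).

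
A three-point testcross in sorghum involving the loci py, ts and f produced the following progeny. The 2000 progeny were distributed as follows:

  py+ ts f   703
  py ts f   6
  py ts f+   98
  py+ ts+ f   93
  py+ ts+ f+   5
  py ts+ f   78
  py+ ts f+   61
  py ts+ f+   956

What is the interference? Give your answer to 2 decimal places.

The two most frequent reciprocal classes, py ts+ f+ and py+ ts f, are the parental types, so the F1 was py ts+ f+ / py+ ts f.
The two rarest classes, py+ ts+ f+ and py ts f, are the double crossovers. Comparing them with the parentals, only the py allele has switched, so py is the middle locus and the order is f – py – ts.
f–py: (139 + 11)/2000 = 0.0750; py–ts: (191 + 11)/2000 = 0.1010.
Expected DCO frequency = 0.0750 × 0.1010 ≈ 0.00758; observed = 11/2000 ≈ 0.00550.
Coefficient of coincidence = 0.00550/0.00758 ≈ 0.73; interference = 1 − 0.73 = 0.27.

0.27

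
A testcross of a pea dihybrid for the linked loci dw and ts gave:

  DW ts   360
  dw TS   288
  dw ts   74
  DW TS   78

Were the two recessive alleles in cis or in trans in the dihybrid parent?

trans

The two most frequent classes are DW ts (360) and dw TS (288); these are the parental (non-recombinant) types.
So the F1 carried DW ts on one chromosome and dw TS on the other — the recessive alleles are on opposite chromosomes (trans / repulsion).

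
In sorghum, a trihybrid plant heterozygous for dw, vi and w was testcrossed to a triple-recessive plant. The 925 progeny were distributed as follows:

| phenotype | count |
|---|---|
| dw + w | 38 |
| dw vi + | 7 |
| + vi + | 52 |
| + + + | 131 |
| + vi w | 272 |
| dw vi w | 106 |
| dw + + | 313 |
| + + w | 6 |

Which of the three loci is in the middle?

The two most frequent reciprocal classes, + vi w and dw + +, are the parental types, so the F1 was + vi w / dw + +.
The two rarest classes, + + w and dw vi +, are the double crossovers. Comparing them with the parentals, only the vi allele has switched, so vi is the middle locus and the order is w – vi – dw.

vi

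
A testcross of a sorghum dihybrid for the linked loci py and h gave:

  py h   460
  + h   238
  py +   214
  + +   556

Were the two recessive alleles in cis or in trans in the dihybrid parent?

cis

The two most frequent classes are + + (556) and py h (460); these are the parental (non-recombinant) types.
So the F1 carried + + on one chromosome and py h on the other — the recessive alleles are on the same chromosome (cis / coupling).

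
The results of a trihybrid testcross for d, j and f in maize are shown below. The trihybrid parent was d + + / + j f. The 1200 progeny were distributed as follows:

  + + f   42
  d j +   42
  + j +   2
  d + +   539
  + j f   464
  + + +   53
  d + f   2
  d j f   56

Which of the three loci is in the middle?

The two rarest classes, d + f and + j +, are the double crossovers. Comparing them with the parentals, only the f allele has switched, so f is the middle locus and the order is d – f – j.

f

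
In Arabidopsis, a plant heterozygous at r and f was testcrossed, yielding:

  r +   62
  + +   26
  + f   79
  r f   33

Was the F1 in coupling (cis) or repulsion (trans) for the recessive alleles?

The two most frequent classes are + f (79) and r + (62); these are the parental (non-recombinant) types.
So the F1 carried + f on one chromosome and r + on the other — the recessive alleles are on opposite chromosomes (trans / repulsion).

trans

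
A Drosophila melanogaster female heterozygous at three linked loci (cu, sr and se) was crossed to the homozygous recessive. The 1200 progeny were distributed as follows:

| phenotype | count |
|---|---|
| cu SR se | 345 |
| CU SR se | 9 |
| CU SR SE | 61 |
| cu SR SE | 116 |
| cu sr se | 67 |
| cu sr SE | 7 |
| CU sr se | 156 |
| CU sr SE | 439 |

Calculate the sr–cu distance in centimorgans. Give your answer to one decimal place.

The two most frequent reciprocal classes, CU sr SE and cu SR se, are the parental types, so the F1 was CU sr SE / cu SR se.
The two rarest classes, cu sr SE and CU SR se, are the double crossovers. Comparing them with the parentals, only the cu allele has switched, so cu is the middle locus and the order is sr – cu – se.
Crossovers in the sr–cu interval produce the single-crossover classes CU SR SE and cu sr se (61 + 67 = 128) plus the double crossovers (16).
RF(sr–cu) = (128 + 16) / 1200 = 144/1200 = 0.1200 → 12.0 centimorgans.

12.0 centimorgans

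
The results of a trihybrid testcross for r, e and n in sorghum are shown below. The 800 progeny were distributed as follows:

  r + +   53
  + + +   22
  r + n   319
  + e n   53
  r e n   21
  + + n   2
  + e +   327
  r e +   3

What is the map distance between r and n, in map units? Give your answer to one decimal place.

The two most frequent reciprocal classes, + e + and r + n, are the parental types, so the F1 was + e + / r + n.
The two rarest classes, r e + and + + n, are the double crossovers. Comparing them with the parentals, only the r allele has switched, so r is the middle locus and the order is n – r – e.
Crossovers in the n–r interval produce the single-crossover classes + e n and r + + (53 + 53 = 106) plus the double crossovers (5).
RF(n–r) = (106 + 5) / 800 = 111/800 = 0.1388 → 13.9 map units.

13.9 map units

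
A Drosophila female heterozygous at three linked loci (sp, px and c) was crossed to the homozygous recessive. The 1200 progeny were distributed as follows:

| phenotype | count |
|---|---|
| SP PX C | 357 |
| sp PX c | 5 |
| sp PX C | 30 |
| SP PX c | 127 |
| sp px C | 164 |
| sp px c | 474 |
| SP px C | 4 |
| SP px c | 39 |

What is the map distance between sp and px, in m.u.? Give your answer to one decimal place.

The two most frequent reciprocal classes, SP PX C and sp px c, are the parental types, so the F1 was SP PX C / sp px c.
The two rarest classes, SP px C and sp PX c, are the double crossovers. Comparing them with the parentals, only the px allele has switched, so px is the middle locus and the order is sp – px – c.
Crossovers in the sp–px interval produce the single-crossover classes sp PX C and SP px c (30 + 39 = 69) plus the double crossovers (9).
RF(sp–px) = (69 + 9) / 1200 = 78/1200 = 0.0650 → 6.5 m.u.

6.5 m.u.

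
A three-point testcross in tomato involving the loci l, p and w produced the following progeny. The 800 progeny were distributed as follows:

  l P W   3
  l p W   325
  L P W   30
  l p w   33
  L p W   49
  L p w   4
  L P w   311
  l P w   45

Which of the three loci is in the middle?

p

The two most frequent reciprocal classes, L P w and l p W, are the parental types, so the F1 was L P w / l p W.
The two rarest classes, L p w and l P W, are the double crossovers. Comparing them with the parentals, only the p allele has switched, so p is the middle locus and the order is l – p – w.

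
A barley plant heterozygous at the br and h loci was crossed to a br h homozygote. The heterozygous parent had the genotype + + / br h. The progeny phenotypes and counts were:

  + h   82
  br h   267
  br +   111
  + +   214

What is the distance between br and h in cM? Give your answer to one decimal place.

28.6 cM

The recombinant classes are + h and br +: 82 + 111 = 193.
Recombination frequency = 193/674 = 0.2864 ≈ 28.6%, i.e. 28.6 cM.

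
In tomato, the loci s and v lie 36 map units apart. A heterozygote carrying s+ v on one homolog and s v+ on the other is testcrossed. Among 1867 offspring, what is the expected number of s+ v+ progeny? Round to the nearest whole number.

A map distance of 36 map units corresponds to a recombination frequency of 0.360.
The F1 is s+ v / s v+, so s+ v+ is a recombinant gamete class with expected frequency r/2 = 0.360/2 = 0.1800.
Expected number = 0.1800 × 1867 = 336.06 ≈ 336.

336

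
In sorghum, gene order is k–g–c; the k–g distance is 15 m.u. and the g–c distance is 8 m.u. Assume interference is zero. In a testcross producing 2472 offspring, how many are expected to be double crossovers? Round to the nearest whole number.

Map distances give recombination frequencies of 0.150 and 0.080 for the two intervals.
With no interference, expected double-crossover frequency = 0.150 × 0.080 = 0.01200.
Expected number = 0.01200 × 2472 = 29.66 ≈ 30.

30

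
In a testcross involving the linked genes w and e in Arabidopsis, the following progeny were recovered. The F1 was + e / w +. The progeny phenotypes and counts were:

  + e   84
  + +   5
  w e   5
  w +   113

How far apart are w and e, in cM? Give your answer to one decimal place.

The recombinant classes are + + and w e: 5 + 5 = 10.
Recombination frequency = 10/207 = 0.0483 ≈ 4.8%, i.e. 4.8 cM.

4.8 cM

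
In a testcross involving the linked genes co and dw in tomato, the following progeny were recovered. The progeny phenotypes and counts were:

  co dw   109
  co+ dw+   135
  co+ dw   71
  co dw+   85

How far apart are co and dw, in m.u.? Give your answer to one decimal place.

The two most frequent classes, co+ dw+ (135) and co dw (109), are the parental types, so the F1 was co+ dw+ / co dw.
The recombinant classes are co+ dw and co dw+: 71 + 85 = 156.
Recombination frequency = 156/400 = 0.3900 ≈ 39.0%, i.e. 39.0 m.u.

39.0 m.u.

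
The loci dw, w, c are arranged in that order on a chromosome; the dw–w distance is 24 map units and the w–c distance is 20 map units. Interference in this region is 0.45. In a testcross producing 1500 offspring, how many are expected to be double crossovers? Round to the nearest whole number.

40

Map distances give recombination frequencies of 0.240 and 0.200 for the two intervals.
With interference 0.45 (so coincidence = 0.55), expected double-crossover frequency = 0.240 × 0.200 × 0.55 = 0.02640.
Expected number = 0.02640 × 1500 = 39.60 ≈ 40.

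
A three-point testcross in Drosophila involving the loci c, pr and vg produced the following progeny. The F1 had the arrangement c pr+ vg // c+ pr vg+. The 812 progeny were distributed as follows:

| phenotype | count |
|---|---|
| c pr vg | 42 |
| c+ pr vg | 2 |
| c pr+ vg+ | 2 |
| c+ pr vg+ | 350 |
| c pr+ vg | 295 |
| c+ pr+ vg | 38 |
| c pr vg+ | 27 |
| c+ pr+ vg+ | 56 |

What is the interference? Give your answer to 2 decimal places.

The two rarest classes, c pr+ vg+ and c+ pr vg, are the double crossovers. Comparing them with the parentals, only the vg allele has switched, so vg is the middle locus and the order is c – vg – pr.
c–vg: (65 + 4)/812 = 0.0850; vg–pr: (98 + 4)/812 = 0.1256.
Expected DCO frequency = 0.0850 × 0.1256 ≈ 0.01068; observed = 4/812 ≈ 0.00493.
Coefficient of coincidence = 0.00493/0.01068 ≈ 0.46; interference = 1 − 0.46 = 0.54.

0.54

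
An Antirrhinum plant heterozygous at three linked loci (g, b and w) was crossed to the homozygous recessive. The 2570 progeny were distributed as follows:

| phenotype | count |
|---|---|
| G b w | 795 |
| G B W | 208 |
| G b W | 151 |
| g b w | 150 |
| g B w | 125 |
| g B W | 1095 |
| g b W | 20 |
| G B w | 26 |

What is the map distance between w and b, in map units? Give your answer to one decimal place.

The two most frequent reciprocal classes, g B W and G b w, are the parental types, so the F1 was g B W / G b w.
The two rarest classes, g b W and G B w, are the double crossovers. Comparing them with the parentals, only the b allele has switched, so b is the middle locus and the order is g – b – w.
Crossovers in the b–w interval produce the single-crossover classes g B w and G b W (125 + 151 = 276) plus the double crossovers (46).
RF(b–w) = (276 + 46) / 2570 = 322/2570 = 0.1253 → 12.5 map units.

12.5 map units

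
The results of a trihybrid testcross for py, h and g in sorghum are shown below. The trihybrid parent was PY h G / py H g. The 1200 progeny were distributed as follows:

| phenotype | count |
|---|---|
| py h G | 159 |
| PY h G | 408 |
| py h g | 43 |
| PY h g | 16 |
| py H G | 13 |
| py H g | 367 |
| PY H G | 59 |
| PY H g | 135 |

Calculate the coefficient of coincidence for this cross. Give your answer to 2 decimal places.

The two rarest classes, PY h g and py H G, are the double crossovers. Comparing them with the parentals, only the g allele has switched, so g is the middle locus and the order is h – g – py.
h–g: (102 + 29)/1200 = 0.1092; g–py: (294 + 29)/1200 = 0.2692.
Expected DCO frequency = 0.1092 × 0.2692 ≈ 0.02940; observed = 29/1200 ≈ 0.02417.
Coefficient of coincidence = 0.02417/0.02940 ≈ 0.82.

0.82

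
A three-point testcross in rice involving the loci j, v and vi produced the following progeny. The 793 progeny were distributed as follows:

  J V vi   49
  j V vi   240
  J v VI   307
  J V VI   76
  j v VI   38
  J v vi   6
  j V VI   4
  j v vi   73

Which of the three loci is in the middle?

The two most frequent reciprocal classes, j V vi and J v VI, are the parental types, so the F1 was j V vi / J v VI.
The two rarest classes, j V VI and J v vi, are the double crossovers. Comparing them with the parentals, only the vi allele has switched, so vi is the middle locus and the order is j – vi – v.

vi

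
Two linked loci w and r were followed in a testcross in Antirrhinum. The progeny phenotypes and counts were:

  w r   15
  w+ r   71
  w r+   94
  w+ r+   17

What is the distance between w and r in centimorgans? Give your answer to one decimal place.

The two most frequent classes, w+ r (71) and w r+ (94), are the parental types, so the F1 was w+ r / w r+.
The recombinant classes are w+ r+ and w r: 17 + 15 = 32.
Recombination frequency = 32/197 = 0.1624 ≈ 16.2%, i.e. 16.2 centimorgans.

16.2 centimorgans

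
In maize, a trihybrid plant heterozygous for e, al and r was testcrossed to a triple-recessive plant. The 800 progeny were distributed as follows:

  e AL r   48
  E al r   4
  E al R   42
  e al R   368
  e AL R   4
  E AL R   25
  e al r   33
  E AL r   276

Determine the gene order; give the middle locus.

The two most frequent reciprocal classes, e al R and E AL r, are the parental types, so the F1 was e al R / E AL r.
The two rarest classes, e AL R and E al r, are the double crossovers. Comparing them with the parentals, only the al allele has switched, so al is the middle locus and the order is r – al – e.

al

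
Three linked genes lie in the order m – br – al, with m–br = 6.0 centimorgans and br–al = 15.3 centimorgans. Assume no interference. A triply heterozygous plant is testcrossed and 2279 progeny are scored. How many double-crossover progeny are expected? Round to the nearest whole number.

Map distances give recombination frequencies of 0.060 and 0.153 for the two intervals.
With no interference, expected double-crossover frequency = 0.060 × 0.153 = 0.00918.
Expected number = 0.00918 × 2279 = 20.92 ≈ 21.

21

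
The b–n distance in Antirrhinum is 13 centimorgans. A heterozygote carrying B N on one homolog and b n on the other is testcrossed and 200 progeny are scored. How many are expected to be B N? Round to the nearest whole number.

A map distance of 13 centimorgans corresponds to a recombination frequency of 0.130.
The F1 is B N / b n, so B N is a parental gamete class with expected frequency (1 − r)/2 = 0.870/2 = 0.4350.
Expected number = 0.4350 × 200 = 87.00 ≈ 87.

87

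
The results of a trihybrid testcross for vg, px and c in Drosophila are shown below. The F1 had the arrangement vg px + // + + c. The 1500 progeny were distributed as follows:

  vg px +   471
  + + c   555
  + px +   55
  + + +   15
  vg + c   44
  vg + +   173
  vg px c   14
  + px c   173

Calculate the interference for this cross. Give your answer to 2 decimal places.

The two rarest classes, vg px c and + + +, are the double crossovers. Comparing them with the parentals, only the c allele has switched, so c is the middle locus and the order is vg – c – px.
vg–c: (99 + 29)/1500 = 0.0853; c–px: (346 + 29)/1500 = 0.2500.
Expected DCO frequency = 0.0853 × 0.2500 ≈ 0.02133; observed = 29/1500 ≈ 0.01933.
Coefficient of coincidence = 0.01933/0.02133 ≈ 0.91; interference = 1 − 0.91 = 0.09.

0.09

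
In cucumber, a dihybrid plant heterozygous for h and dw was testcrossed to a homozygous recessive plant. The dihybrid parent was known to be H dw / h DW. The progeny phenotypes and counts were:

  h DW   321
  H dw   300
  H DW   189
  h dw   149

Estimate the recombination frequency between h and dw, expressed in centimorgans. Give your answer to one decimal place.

35.2 centimorgans

The recombinant classes are H DW and h dw: 189 + 149 = 338.
Recombination frequency = 338/959 = 0.3525 ≈ 35.2%, i.e. 35.2 centimorgans.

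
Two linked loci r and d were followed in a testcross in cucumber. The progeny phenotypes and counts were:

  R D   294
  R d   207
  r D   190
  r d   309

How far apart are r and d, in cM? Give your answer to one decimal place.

39.7 cM

The two most frequent classes, R D (294) and r d (309), are the parental types, so the F1 was R D / r d.
The recombinant classes are R d and r D: 207 + 190 = 397.
Recombination frequency = 397/1000 = 0.3970 ≈ 39.7%, i.e. 39.7 cM.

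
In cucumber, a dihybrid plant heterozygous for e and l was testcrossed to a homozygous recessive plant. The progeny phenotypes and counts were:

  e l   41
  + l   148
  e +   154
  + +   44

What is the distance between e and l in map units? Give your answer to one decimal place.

22.0 map units

The two most frequent classes, + l (148) and e + (154), are the parental types, so the F1 was + l / e +.
The recombinant classes are + + and e l: 44 + 41 = 85.
Recombination frequency = 85/387 = 0.2196 ≈ 22.0%, i.e. 22.0 map units.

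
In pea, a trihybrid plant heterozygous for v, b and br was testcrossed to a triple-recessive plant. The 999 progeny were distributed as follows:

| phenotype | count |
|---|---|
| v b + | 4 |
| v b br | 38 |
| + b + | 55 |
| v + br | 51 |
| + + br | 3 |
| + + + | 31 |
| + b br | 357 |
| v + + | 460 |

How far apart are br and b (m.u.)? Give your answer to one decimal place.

11.3 m.u.

The two most frequent reciprocal classes, v + + and + b br, are the parental types, so the F1 was v + + / + b br.
The two rarest classes, v b + and + + br, are the double crossovers. Comparing them with the parentals, only the b allele has switched, so b is the middle locus and the order is v – b – br.
Crossovers in the b–br interval produce the single-crossover classes v + br and + b + (51 + 55 = 106) plus the double crossovers (7).
RF(b–br) = (106 + 7) / 999 = 113/999 = 0.1131 → 11.3 m.u.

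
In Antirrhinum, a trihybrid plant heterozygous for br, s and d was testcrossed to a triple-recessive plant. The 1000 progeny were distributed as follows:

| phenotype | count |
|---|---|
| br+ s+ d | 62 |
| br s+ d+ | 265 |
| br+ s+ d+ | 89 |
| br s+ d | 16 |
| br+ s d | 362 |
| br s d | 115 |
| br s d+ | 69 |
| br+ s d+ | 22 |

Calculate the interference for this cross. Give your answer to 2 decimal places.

0.07

The two most frequent reciprocal classes, br s+ d+ and br+ s d, are the parental types, so the F1 was br s+ d+ / br+ s d.
The two rarest classes, br s+ d and br+ s d+, are the double crossovers. Comparing them with the parentals, only the d allele has switched, so d is the middle locus and the order is s – d – br.
s–d: (131 + 38)/1000 = 0.1690; d–br: (204 + 38)/1000 = 0.2420.
Expected DCO frequency = 0.1690 × 0.2420 ≈ 0.04090; observed = 38/1000 ≈ 0.03800.
Coefficient of coincidence = 0.03800/0.04090 ≈ 0.93; interference = 1 − 0.93 = 0.07.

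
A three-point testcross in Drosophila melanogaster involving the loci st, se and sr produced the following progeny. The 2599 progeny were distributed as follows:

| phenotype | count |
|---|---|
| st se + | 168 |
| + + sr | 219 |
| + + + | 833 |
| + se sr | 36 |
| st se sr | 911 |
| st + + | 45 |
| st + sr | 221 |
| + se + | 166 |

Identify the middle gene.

The two most frequent reciprocal classes, st se sr and + + +, are the parental types, so the F1 was st se sr / + + +.
The two rarest classes, + se sr and st + +, are the double crossovers. Comparing them with the parentals, only the st allele has switched, so st is the middle locus and the order is se – st – sr.

st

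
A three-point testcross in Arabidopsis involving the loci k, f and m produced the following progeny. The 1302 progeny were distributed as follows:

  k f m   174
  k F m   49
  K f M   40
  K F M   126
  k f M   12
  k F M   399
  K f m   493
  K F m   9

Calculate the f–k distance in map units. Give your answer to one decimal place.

24.7 map units

The two most frequent reciprocal classes, k F M and K f m, are the parental types, so the F1 was k F M / K f m.
The two rarest classes, k f M and K F m, are the double crossovers. Comparing them with the parentals, only the f allele has switched, so f is the middle locus and the order is m – f – k.
Crossovers in the f–k interval produce the single-crossover classes K F M and k f m (126 + 174 = 300) plus the double crossovers (21).
RF(f–k) = (300 + 21) / 1302 = 321/1302 = 0.2465 → 24.7 map units.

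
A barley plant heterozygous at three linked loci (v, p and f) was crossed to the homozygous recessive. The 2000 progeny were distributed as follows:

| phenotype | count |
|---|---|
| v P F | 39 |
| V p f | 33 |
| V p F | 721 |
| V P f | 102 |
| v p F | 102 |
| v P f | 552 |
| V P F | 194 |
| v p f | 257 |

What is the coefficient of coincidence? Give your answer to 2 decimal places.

The two most frequent reciprocal classes, v P f and V p F, are the parental types, so the F1 was v P f / V p F.
The two rarest classes, v P F and V p f, are the double crossovers. Comparing them with the parentals, only the f allele has switched, so f is the middle locus and the order is p – f – v.
p–f: (451 + 72)/2000 = 0.2615; f–v: (204 + 72)/2000 = 0.1380.
Expected DCO frequency = 0.2615 × 0.1380 ≈ 0.03609; observed = 72/2000 ≈ 0.03600.
Coefficient of coincidence = 0.03600/0.03609 ≈ 1.00.

1.00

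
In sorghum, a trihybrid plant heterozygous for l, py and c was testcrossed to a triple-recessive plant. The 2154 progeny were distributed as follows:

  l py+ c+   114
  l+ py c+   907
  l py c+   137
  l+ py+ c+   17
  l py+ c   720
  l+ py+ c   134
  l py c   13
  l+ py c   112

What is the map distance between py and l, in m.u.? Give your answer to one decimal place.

14.0 m.u.

The two most frequent reciprocal classes, l py+ c and l+ py c+, are the parental types, so the F1 was l py+ c / l+ py c+.
The two rarest classes, l py c and l+ py+ c+, are the double crossovers. Comparing them with the parentals, only the py allele has switched, so py is the middle locus and the order is l – py – c.
Crossovers in the l–py interval produce the single-crossover classes l+ py+ c and l py c+ (134 + 137 = 271) plus the double crossovers (30).
RF(l–py) = (271 + 30) / 2154 = 301/2154 = 0.1397 → 14.0 m.u.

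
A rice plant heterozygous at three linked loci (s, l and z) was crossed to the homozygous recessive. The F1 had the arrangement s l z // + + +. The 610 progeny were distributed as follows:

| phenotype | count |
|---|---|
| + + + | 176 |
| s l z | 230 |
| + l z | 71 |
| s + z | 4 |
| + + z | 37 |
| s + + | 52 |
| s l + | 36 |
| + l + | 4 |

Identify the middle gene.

The two rarest classes, s + z and + l +, are the double crossovers. Comparing them with the parentals, only the l allele has switched, so l is the middle locus and the order is z – l – s.

l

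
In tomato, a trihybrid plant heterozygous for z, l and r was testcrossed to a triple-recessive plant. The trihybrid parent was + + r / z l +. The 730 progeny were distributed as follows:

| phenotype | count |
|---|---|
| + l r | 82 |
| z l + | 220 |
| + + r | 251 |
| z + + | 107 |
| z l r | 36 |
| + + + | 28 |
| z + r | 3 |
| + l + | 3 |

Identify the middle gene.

The two rarest classes, z + r and + l +, are the double crossovers. Comparing them with the parentals, only the z allele has switched, so z is the middle locus and the order is l – z – r.

z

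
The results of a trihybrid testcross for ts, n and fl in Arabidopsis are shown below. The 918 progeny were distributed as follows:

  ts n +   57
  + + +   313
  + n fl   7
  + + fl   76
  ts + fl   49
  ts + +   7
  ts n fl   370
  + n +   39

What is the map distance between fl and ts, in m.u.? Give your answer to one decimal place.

The two most frequent reciprocal classes, ts n fl and + + +, are the parental types, so the F1 was ts n fl / + + +.
The two rarest classes, + n fl and ts + +, are the double crossovers. Comparing them with the parentals, only the ts allele has switched, so ts is the middle locus and the order is n – ts – fl.
Crossovers in the ts–fl interval produce the single-crossover classes ts n + and + + fl (57 + 76 = 133) plus the double crossovers (14).
RF(ts–fl) = (133 + 14) / 918 = 147/918 = 0.1601 → 16.0 m.u.

16.0 m.u.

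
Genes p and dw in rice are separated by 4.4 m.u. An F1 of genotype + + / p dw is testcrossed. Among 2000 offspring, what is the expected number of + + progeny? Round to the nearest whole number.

956

A map distance of 4.4 m.u. corresponds to a recombination frequency of 0.044.
The F1 is + + / p dw, so + + is a parental gamete class with expected frequency (1 − r)/2 = 0.956/2 = 0.4780.
Expected number = 0.4780 × 2000 = 956.00 ≈ 956.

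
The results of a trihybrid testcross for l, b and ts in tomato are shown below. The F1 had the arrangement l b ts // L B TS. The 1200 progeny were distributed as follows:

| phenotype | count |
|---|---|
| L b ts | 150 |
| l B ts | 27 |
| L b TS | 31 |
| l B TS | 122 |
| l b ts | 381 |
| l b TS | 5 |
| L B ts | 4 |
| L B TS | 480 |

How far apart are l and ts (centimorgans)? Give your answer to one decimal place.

23.4 centimorgans

The two rarest classes, l b TS and L B ts, are the double crossovers. Comparing them with the parentals, only the ts allele has switched, so ts is the middle locus and the order is l – ts – b.
Crossovers in the l–ts interval produce the single-crossover classes L b ts and l B TS (150 + 122 = 272) plus the double crossovers (9).
RF(l–ts) = (272 + 9) / 1200 = 281/1200 = 0.2342 → 23.4 centimorgans.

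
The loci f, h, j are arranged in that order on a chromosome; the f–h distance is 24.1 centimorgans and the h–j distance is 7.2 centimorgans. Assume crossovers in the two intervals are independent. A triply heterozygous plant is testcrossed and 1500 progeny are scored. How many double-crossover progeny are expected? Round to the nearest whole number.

Map distances give recombination frequencies of 0.241 and 0.072 for the two intervals.
With no interference, expected double-crossover frequency = 0.241 × 0.072 = 0.01735.
Expected number = 0.01735 × 1500 = 26.03 ≈ 26.

26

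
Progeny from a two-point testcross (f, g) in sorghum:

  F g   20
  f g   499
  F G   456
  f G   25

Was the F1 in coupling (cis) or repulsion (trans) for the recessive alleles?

The two most frequent classes are F G (456) and f g (499); these are the parental (non-recombinant) types.
So the F1 carried F G on one chromosome and f g on the other — the recessive alleles are on the same chromosome (cis / coupling).

cis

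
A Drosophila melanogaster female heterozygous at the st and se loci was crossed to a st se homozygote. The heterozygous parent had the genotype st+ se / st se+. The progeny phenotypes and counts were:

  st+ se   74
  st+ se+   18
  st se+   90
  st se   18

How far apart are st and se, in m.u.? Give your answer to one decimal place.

The recombinant classes are st+ se+ and st se: 18 + 18 = 36.
Recombination frequency = 36/200 = 0.1800 ≈ 18.0%, i.e. 18.0 m.u.

18.0 m.u.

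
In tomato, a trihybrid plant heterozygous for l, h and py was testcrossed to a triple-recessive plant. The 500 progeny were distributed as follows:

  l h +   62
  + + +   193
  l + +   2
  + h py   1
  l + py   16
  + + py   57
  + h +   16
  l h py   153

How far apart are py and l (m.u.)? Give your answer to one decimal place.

The two most frequent reciprocal classes, l h py and + + +, are the parental types, so the F1 was l h py / + + +.
The two rarest classes, + h py and l + +, are the double crossovers. Comparing them with the parentals, only the l allele has switched, so l is the middle locus and the order is py – l – h.
Crossovers in the py–l interval produce the single-crossover classes l h + and + + py (62 + 57 = 119) plus the double crossovers (3).
RF(py–l) = (119 + 3) / 500 = 122/500 = 0.2440 → 24.4 m.u.

24.4 m.u.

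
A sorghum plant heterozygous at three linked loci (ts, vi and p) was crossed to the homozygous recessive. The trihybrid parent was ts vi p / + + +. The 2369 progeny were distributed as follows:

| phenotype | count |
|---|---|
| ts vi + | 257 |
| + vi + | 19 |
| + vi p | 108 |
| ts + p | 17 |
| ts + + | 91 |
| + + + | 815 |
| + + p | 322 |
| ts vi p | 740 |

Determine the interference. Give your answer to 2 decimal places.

The two rarest classes, ts + p and + vi +, are the double crossovers. Comparing them with the parentals, only the vi allele has switched, so vi is the middle locus and the order is p – vi – ts.
p–vi: (579 + 36)/2369 = 0.2596; vi–ts: (199 + 36)/2369 = 0.0992.
Expected DCO frequency = 0.2596 × 0.0992 ≈ 0.02575; observed = 36/2369 ≈ 0.01520.
Coefficient of coincidence = 0.01520/0.02575 ≈ 0.59; interference = 1 − 0.59 = 0.41.

0.41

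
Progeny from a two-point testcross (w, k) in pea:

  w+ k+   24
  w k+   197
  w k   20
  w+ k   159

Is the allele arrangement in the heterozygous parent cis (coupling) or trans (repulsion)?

The two most frequent classes are w+ k (159) and w k+ (197); these are the parental (non-recombinant) types.
So the F1 carried w+ k on one chromosome and w k+ on the other — the recessive alleles are on opposite chromosomes (trans / repulsion).

trans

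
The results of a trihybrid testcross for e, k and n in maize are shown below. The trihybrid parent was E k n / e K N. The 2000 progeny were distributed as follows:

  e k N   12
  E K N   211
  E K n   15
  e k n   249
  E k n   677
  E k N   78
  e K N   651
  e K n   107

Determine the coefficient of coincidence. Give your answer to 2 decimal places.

The two rarest classes, E K n and e k N, are the double crossovers. Comparing them with the parentals, only the k allele has switched, so k is the middle locus and the order is e – k – n.
e–k: (460 + 27)/2000 = 0.2435; k–n: (185 + 27)/2000 = 0.1060.
Expected DCO frequency = 0.2435 × 0.1060 ≈ 0.02581; observed = 27/2000 ≈ 0.01350.
Coefficient of coincidence = 0.01350/0.02581 ≈ 0.52.

0.52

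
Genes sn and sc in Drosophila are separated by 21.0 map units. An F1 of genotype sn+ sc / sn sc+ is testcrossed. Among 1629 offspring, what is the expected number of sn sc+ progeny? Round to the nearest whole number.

643

A map distance of 21.0 map units corresponds to a recombination frequency of 0.210.
The F1 is sn+ sc / sn sc+, so sn sc+ is a parental gamete class with expected frequency (1 − r)/2 = 0.790/2 = 0.3950.
Expected number = 0.3950 × 1629 = 643.46 ≈ 643.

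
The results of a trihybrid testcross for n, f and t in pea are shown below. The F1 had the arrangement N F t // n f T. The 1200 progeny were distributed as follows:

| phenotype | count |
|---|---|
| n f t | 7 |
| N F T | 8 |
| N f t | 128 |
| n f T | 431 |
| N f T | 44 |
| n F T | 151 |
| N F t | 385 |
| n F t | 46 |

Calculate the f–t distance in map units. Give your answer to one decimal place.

24.5 map units

The two rarest classes, N F T and n f t, are the double crossovers. Comparing them with the parentals, only the t allele has switched, so t is the middle locus and the order is n – t – f.
Crossovers in the t–f interval produce the single-crossover classes N f t and n F T (128 + 151 = 279) plus the double crossovers (15).
RF(t–f) = (279 + 15) / 1200 = 294/1200 = 0.2450 → 24.5 map units.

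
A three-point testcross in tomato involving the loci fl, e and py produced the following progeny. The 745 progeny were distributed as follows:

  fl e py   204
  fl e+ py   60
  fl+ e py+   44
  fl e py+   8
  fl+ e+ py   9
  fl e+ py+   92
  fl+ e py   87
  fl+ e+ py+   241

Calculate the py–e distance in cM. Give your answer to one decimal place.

16.2 cM

The two most frequent reciprocal classes, fl+ e+ py+ and fl e py, are the parental types, so the F1 was fl+ e+ py+ / fl e py.
The two rarest classes, fl+ e+ py and fl e py+, are the double crossovers. Comparing them with the parentals, only the py allele has switched, so py is the middle locus and the order is fl – py – e.
Crossovers in the py–e interval produce the single-crossover classes fl+ e py+ and fl e+ py (44 + 60 = 104) plus the double crossovers (17).
RF(py–e) = (104 + 17) / 745 = 121/745 = 0.1624 → 16.2 cM.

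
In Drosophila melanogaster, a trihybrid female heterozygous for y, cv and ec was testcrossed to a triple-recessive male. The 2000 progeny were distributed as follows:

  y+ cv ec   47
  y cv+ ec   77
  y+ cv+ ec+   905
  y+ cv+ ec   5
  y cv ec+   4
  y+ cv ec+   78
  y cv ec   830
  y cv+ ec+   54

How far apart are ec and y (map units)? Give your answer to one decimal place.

The two most frequent reciprocal classes, y+ cv+ ec+ and y cv ec, are the parental types, so the F1 was y+ cv+ ec+ / y cv ec.
The two rarest classes, y+ cv+ ec and y cv ec+, are the double crossovers. Comparing them with the parentals, only the ec allele has switched, so ec is the middle locus and the order is cv – ec – y.
Crossovers in the ec–y interval produce the single-crossover classes y cv+ ec+ and y+ cv ec (54 + 47 = 101) plus the double crossovers (9).
RF(ec–y) = (101 + 9) / 2000 = 110/2000 = 0.0550 → 5.5 map units.

5.5 map units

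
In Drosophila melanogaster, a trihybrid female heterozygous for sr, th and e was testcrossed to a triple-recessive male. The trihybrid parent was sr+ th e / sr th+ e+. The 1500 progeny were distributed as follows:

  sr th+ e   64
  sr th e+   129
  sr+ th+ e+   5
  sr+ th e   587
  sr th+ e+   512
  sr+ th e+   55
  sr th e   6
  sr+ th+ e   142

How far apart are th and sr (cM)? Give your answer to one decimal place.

18.8 cM

The two rarest classes, sr th e and sr+ th+ e+, are the double crossovers. Comparing them with the parentals, only the sr allele has switched, so sr is the middle locus and the order is th – sr – e.
Crossovers in the th–sr interval produce the single-crossover classes sr+ th+ e and sr th e+ (142 + 129 = 271) plus the double crossovers (11).
RF(th–sr) = (271 + 11) / 1500 = 282/1500 = 0.1880 → 18.8 cM.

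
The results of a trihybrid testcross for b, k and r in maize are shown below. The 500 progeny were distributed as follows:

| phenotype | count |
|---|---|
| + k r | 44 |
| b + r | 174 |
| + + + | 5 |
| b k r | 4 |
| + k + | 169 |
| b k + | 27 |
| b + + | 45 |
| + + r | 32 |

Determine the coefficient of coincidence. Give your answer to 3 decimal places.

The two most frequent reciprocal classes, + k + and b + r, are the parental types, so the F1 was + k + / b + r.
The two rarest classes, + + + and b k r, are the double crossovers. Comparing them with the parentals, only the k allele has switched, so k is the middle locus and the order is b – k – r.
b–k: (59 + 9)/500 = 0.1360; k–r: (89 + 9)/500 = 0.1960.
Expected DCO frequency = 0.1360 × 0.1960 ≈ 0.02666; observed = 9/500 ≈ 0.01800.
Coefficient of coincidence = 0.01800/0.02666 ≈ 0.675.

0.675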